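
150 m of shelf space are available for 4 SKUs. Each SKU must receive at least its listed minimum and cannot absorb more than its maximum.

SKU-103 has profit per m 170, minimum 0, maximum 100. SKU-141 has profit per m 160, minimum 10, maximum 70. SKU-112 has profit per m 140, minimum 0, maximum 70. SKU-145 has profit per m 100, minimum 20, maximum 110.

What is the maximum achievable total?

23800

Meeting every minimum uses 0+10+0+20 = 30 m, leaving 120.
Order the SKUs by profit per m: SKU-103 170 > SKU-141 160 > SKU-112 140 > SKU-145 100.
SKU-103: +100 to 100 (cap) — 20 left.
SKU-141 has room for 60 more but only 20 remain, so it gets 30.
Total = 170×100 + 160×30 + 100×20 = 23800.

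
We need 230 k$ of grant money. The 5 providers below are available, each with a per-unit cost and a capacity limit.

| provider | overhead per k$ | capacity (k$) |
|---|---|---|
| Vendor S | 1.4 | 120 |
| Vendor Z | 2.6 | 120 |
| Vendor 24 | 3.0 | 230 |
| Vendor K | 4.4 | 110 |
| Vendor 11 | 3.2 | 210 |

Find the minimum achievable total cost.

454

Cheapest first:
Vendor S (1.4): use full 120 → 110 k$ to go.
Vendor Z (2.6): take the remaining 110 → done.
Vendor 24, Vendor 11, Vendor K: unused.
Cost = 120×1.4 + 110×2.6 = 454.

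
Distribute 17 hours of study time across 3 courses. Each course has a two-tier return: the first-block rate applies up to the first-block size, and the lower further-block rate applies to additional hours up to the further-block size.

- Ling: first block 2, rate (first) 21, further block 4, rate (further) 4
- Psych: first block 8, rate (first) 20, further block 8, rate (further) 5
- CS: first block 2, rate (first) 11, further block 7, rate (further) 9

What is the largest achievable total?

269

Treat each block as its own option and order by rate: Ling/tier1 21 > Psych/tier1 20 > CS/tier1 11 > CS/tier2 9 > Psych/tier2 5 > Ling/tier2 4.
Fill Ling tier1 block (2 at 21) → 15 left.
Fill Psych tier1 block (8 at 20) → 7 left.
CS tier1 at 11: fill all 2 → 5 left.
5 remain; put them into CS tier2 at 9.
Total = 21×2 + 20×8 + 11×2 + 9×5 = 269.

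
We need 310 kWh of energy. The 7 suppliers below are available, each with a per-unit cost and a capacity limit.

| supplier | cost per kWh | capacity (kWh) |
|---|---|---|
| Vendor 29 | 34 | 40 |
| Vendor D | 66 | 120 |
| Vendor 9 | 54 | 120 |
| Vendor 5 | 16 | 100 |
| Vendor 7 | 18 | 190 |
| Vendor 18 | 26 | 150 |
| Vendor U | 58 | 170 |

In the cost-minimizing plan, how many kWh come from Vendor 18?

20

Fill from the cheapest supplier first.
Vendor 5 at 16: take all 100 kWh ; 210 still needed.
Take 190 from Vendor 7 at 18 ; need 20 more.
Vendor 18 at 26: take 20 of its 150 ; requirement met.
Vendor 29, Vendor 9, Vendor U, Vendor D: unused.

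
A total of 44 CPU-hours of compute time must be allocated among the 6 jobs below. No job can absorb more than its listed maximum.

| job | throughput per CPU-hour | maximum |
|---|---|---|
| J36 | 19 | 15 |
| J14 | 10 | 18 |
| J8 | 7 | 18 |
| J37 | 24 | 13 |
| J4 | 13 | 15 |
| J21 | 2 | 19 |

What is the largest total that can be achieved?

Highest throughput per CPU-hour first: J37 24 > J36 19 > J4 13 > J14 10 > J8 7 > J21 2.
Give J37 13 to hit its cap of 13 ; 31 left.
J36 takes 15 to reach its cap of 15 ; 16 left.
Give J4 15 to hit its cap of 15 ; 1 left.
J14: +1 (room for 18) → 1. Pool exhausted.
Total = 19×15 + 10×1 + 24×13 + 13×15 = 802.

802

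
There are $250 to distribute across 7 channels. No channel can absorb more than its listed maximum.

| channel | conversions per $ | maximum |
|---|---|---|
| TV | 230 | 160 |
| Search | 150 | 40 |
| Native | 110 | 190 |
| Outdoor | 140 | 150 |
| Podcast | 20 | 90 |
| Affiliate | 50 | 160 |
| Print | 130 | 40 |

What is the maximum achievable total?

Highest conversions per $ first: TV 230 > Search 150 > Outdoor 140 > Print 130 > Native 110 > Affiliate 50 > Podcast 20.
TV: +160 to 160 (cap) → 90 left.
Give Search 40 to hit its cap of 40 → 50 left.
Only 50 left; Outdoor takes them to reach 50.
Total = 230×160 + 150×40 + 140×50 = 49800.

49800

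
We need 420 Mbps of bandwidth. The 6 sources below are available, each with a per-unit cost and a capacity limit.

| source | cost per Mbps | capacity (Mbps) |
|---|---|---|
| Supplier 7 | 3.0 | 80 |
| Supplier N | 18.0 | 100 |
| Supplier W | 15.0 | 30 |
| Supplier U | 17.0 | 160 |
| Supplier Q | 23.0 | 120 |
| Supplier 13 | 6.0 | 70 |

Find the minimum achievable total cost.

Fill from the cheapest source first.
Supplier 7 (3.0): use full 80 → 340 Mbps to go.
Supplier 13 (6.0): use full 70 → 270 Mbps to go.
Supplier W (15.0): use full 30 → 240 Mbps to go.
Supplier U at 17.0: take all 160 Mbps → 80 still needed.
Supplier N (18.0): take the remaining 80 → done.
Supplier Q: unused.
Cost = 80×3.0 + 70×6.0 + 30×15.0 + 160×17.0 + 80×18.0 = 5270.

5270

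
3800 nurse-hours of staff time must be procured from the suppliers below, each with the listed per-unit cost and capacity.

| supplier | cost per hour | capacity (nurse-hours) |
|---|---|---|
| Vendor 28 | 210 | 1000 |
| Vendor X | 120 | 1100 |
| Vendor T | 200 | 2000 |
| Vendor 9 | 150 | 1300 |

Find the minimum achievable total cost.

Cheapest first:
Take 1100 from Vendor X at 120 → need 2700 more.
Vendor 9 at 150: take all 1300 nurse-hours → 1400 still needed.
Vendor T (200): take the remaining 1400 → done.
Vendor 28: unused.
Cost = 1100×120 + 1300×150 + 1400×200 = 607000.

607000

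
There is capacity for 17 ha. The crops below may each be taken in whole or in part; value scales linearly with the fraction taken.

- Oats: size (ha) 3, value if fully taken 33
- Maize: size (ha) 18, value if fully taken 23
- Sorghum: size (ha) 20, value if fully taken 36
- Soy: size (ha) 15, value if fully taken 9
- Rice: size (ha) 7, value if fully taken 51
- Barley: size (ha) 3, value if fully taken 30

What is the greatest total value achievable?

121.2

Best value per unit of size first: Oats 33/3≈11, Barley 30/3≈10, Rice 51/7≈7.29, Sorghum 36/20≈1.8, Maize 23/18≈1.28, Soy 9/15≈0.6.
All 3 ha of Oats fit (value 33) ; 14 remain.
Barley: take in full, 3 ha for value 30 ; 11 left.
Rice: take in full, 7 ha for value 51 ; 4 left.
Fill the last 4 ha with part of Sorghum: 4/20 of it earns 7.2.
Total value = 121.2.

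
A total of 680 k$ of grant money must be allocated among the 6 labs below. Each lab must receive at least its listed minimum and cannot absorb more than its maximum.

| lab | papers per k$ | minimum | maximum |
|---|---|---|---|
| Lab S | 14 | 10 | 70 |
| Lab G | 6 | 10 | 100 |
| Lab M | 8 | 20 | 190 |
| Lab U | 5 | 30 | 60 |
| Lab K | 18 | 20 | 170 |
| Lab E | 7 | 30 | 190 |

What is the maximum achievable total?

Meeting every minimum uses 10+10+20+30+20+30 = 120 k$, leaving 560.
Order the labs by papers per k$: Lab K 18 > Lab S 14 > Lab M 8 > Lab E 7 > Lab G 6 > Lab U 5.
Lab K takes 150 more to reach its cap of 170 — 410 left.
Lab S: +60 to 70 (cap) — 350 left.
Lab M: +170 to 190 (cap) — 180 left.
Lab E takes 160 more to reach its cap of 190 — 20 left.
Only 20 left; Lab G takes them to reach 30.
Total = 14×70 + 6×30 + 8×190 + 5×30 + 18×170 + 7×190 = 7220.

7220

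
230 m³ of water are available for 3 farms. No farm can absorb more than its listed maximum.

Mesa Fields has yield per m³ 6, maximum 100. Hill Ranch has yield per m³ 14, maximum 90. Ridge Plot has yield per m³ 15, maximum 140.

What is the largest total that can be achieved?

3360

Rank by yield per m³: Ridge Plot 15 > Hill Ranch 14 > Mesa Fields 6.
Ridge Plot takes 140 to reach its cap of 140 ; 90 left.
Give Hill Ranch 90 to hit its cap of 90 ; 0 left.
Total = 14×90 + 15×140 = 3360.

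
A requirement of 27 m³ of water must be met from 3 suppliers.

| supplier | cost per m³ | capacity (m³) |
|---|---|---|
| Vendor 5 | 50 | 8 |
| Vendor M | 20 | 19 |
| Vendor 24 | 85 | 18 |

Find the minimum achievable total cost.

780

Use suppliers in increasing cost order.
Take 19 from Vendor M at 20 ; need 8 more.
Vendor 5 at 50: take all 8 m³ ; 0 still needed.
Vendor 24: unused.
Cost = 19×20 + 8×50 = 780.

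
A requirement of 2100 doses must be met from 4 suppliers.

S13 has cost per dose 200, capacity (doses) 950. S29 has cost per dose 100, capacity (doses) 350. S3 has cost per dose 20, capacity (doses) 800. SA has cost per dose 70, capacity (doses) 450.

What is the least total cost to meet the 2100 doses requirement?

182500

Cheapest first:
S3 (20): use full 800 — 1300 doses to go.
SA (70): use full 450 — 850 doses to go.
S29 at 100: take all 350 doses — 500 still needed.
Take 500 from S13 at 200 to finish.
Cost = 800×20 + 450×70 + 350×100 + 500×200 = 182500.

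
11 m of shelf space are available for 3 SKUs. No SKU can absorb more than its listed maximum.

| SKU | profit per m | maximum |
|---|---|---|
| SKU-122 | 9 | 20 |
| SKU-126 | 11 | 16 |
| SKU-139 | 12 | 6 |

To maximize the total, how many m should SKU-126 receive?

5

Rank by profit per m: SKU-139 12 > SKU-126 11 > SKU-122 9.
SKU-139 takes 6 to reach its cap of 6 → 5 left.
SKU-126: +5 (room for 16) → 5. Pool exhausted.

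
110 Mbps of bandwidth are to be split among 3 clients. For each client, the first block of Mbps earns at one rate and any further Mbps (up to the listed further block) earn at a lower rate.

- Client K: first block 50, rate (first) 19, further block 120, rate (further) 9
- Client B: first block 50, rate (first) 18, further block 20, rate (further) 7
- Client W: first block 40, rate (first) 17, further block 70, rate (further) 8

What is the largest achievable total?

Order all 6 blocks by rate: Client K/tier1 19 > Client B/tier1 18 > Client W/tier1 17 > Client K/tier2 9 > Client W/tier2 8 > Client B/tier2 7.
Fill Client K tier1 block (50 at 19) ; 60 left.
Client B/tier1 (18): +50 ; 10 left.
10 remain; put them into Client W tier1 at 17.
Total = 19×50 + 18×50 + 17×10 = 2020.

2020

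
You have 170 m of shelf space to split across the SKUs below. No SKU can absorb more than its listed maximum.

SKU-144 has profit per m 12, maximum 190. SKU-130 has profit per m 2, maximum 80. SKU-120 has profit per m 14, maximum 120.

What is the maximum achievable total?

2280

Highest profit per m first: SKU-120 14 > SKU-144 12 > SKU-130 2.
SKU-120 takes 120 to reach its cap of 120 ; 50 left.
SKU-144 has room for 190 but only 50 remain, so it gets 50.
Total = 12×50 + 14×120 = 2280.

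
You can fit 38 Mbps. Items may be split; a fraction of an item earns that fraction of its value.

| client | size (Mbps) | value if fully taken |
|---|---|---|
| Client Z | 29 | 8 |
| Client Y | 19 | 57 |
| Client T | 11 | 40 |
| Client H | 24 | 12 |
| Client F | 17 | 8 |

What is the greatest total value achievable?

Best value per unit of size first: Client T 40/11≈3.64, Client Y 57/19≈3, Client H 12/24≈0.5, Client F 8/17≈0.471, Client Z 8/29≈0.276.
All 11 Mbps of Client T fit (value 40) ; 27 remain.
Client Y: take in full, 19 Mbps for value 57 ; 8 left.
8 Mbps left: a 8/24 share of Client H gives 12×8/24 = 4.
Total value = 101.

101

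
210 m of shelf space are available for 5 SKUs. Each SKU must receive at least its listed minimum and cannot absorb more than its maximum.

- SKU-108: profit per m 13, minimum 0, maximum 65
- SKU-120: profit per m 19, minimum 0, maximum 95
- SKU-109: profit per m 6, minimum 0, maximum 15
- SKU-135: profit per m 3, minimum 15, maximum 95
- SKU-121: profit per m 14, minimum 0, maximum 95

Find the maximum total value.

Meeting every minimum uses 0+0+0+15+0 = 15 m, leaving 195.
Highest profit per m first: SKU-120 19 > SKU-121 14 > SKU-108 13 > SKU-109 6 > SKU-135 3.
SKU-120 takes 95 more to reach its cap of 95 ; 100 left.
SKU-121 takes 95 more to reach its cap of 95 ; 5 left.
SKU-108 has room for 65 more but only 5 remain, so it gets 5.
Total = 13×5 + 19×95 + 3×15 + 14×95 = 3245.

3245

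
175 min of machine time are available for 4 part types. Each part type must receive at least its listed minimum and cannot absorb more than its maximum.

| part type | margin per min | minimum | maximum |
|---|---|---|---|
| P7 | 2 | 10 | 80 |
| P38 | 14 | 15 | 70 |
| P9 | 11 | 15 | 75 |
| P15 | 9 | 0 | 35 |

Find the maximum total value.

2005

Meeting every minimum uses 10+15+15+0 = 40 min, leaving 135.
Order the part types by margin per min: P38 14 > P9 11 > P15 9 > P7 2.
Give P38 55 more to hit its cap of 70 → 80 left.
P9 takes 60 more to reach its cap of 75 → 20 left.
Only 20 left; P15 takes them to reach 20.
Total = 2×10 + 14×70 + 11×75 + 9×20 = 2005.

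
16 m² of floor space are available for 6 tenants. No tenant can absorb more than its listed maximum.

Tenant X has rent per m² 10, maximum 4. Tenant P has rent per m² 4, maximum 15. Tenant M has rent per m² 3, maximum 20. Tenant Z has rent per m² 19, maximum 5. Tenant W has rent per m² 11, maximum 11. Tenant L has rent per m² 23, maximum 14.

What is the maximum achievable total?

Highest rent per m² first: Tenant L 23 > Tenant Z 19 > Tenant W 11 > Tenant X 10 > Tenant P 4 > Tenant M 3.
Tenant L takes 14 to reach its cap of 14 ; 2 left.
Tenant Z has room for 5 but only 2 remain, so it gets 2.
Total = 19×2 + 23×14 = 360.

360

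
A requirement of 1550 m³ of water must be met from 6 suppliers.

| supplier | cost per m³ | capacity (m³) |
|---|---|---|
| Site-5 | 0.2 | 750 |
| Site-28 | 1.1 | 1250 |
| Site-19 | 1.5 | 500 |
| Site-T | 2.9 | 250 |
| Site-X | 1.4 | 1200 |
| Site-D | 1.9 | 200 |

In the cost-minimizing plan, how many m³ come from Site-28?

Cheapest first:
Take 750 from Site-5 at 0.2 ; need 800 more.
Site-28 at 1.1: take 800 of its 1250 ; requirement met.
Site-X, Site-19, Site-D, Site-T: unused.

800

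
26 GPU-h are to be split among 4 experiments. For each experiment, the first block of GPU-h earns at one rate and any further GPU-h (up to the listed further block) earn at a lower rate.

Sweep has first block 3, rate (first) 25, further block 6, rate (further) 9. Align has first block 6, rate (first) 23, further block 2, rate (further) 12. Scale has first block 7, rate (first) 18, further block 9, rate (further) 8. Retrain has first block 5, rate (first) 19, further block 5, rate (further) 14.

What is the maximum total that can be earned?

504

Rank every tier by rate: Sweep/T1 25 > Align/T1 23 > Retrain/T1 19 > Scale/T1 18 > Retrain/T2 14 > Align/T2 12 > Sweep/T2 9 > Scale/T2 8.
Sweep/T1 (25): +3 — 23 left.
Align T1 at 23: fill all 6 — 17 left.
Retrain/T1 (19): +5 — 12 left.
Scale T1 at 18: fill all 7 — 5 left.
Fill Retrain T2 block (5 at 14) — 0 left.
Total = 25×3 + 23×6 + 19×5 + 18×7 + 14×5 = 504.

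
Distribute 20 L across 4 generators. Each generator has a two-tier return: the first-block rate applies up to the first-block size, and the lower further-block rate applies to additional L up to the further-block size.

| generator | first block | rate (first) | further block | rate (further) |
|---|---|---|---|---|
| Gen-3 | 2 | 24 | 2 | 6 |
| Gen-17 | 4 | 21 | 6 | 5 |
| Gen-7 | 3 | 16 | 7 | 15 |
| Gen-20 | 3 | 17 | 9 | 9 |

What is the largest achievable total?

Rank every tier by rate: Gen-3/first 24 > Gen-17/first 21 > Gen-20/first 17 > Gen-7/first 16 > Gen-7/second 15 > Gen-20/second 9 > Gen-3/second 6 > Gen-17/second 5.
Gen-3 first at 24: fill all 2 — 18 left.
Fill Gen-17 first block (4 at 21) — 14 left.
Gen-20/first (17): +3 — 11 left.
Gen-7 first at 16: fill all 3 — 8 left.
Gen-7 second at 15: fill all 7 — 1 left.
Gen-20/second: +1 of 9 at 9; pool empty.
Total = 24×2 + 21×4 + 17×3 + 16×3 + 15×7 + 9×1 = 345.

345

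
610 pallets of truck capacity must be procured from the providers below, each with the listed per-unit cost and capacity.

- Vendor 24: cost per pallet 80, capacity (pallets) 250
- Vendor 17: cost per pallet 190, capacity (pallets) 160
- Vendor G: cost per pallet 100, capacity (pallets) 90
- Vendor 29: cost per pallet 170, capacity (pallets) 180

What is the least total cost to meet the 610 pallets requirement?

76700

Use providers in increasing cost order.
Vendor 24 at 80: take all 250 pallets → 360 still needed.
Vendor G (100): use full 90 → 270 pallets to go.
Vendor 29 at 170: take all 180 pallets → 90 still needed.
Vendor 17 (190): take the remaining 90 → done.
Cost = 250×80 + 90×100 + 180×170 + 90×190 = 76700.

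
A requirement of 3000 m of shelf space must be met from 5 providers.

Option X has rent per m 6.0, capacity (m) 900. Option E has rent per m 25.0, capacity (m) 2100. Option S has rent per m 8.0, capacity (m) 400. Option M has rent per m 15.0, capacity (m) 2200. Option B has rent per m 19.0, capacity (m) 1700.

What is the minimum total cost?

34100

Use providers in increasing cost order.
Option X at 6.0: take all 900 m → 2100 still needed.
Option S at 8.0: take all 400 m → 1700 still needed.
Take 1700 from Option M at 15.0 to finish.
Option B, Option E: unused.
Cost = 900×6.0 + 400×8.0 + 1700×15.0 = 34100.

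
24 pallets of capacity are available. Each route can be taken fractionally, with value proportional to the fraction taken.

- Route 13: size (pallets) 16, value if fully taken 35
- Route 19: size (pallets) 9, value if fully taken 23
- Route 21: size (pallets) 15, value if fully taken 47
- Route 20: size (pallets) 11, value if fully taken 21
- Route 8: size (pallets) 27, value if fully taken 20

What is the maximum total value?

Sort by value density: Route 21 47/15≈3.13, Route 19 23/9≈2.56, Route 13 35/16≈2.19, Route 20 21/11≈1.91, Route 8 20/27≈0.741.
Take all of Route 21 (15 pallets, value 47) → 9 pallets left.
Take all of Route 19 (9 pallets, value 23) → 0 pallets left.
Total value = 70.

70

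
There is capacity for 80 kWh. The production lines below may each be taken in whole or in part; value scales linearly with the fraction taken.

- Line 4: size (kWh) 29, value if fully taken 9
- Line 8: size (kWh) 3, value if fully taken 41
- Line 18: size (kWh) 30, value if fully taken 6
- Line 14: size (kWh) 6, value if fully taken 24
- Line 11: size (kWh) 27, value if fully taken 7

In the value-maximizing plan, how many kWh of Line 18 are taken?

Best value per unit of size first: Line 8 41/3≈13.7, Line 14 24/6≈4, Line 4 9/29≈0.31, Line 11 7/27≈0.259, Line 18 6/30≈0.2.
Line 8: take in full, 3 kWh for value 41 — 77 left.
Take all of Line 14 (6 kWh, value 24) — 71 kWh left.
Take all of Line 4 (29 kWh, value 9) — 42 kWh left.
Line 11: take in full, 27 kWh for value 7 — 15 left.
Fill the last 15 kWh with part of Line 18: 15/30 of it earns 3.

15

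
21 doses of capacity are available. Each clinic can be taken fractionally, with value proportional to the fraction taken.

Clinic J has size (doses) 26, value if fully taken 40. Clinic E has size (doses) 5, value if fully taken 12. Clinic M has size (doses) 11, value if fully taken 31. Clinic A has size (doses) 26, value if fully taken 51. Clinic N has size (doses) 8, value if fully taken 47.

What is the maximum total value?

82.8

Rank by value-to-size ratio: Clinic N 47/8≈5.88, Clinic M 31/11≈2.82, Clinic E 12/5≈2.4, Clinic A 51/26≈1.96, Clinic J 40/26≈1.54.
Take all of Clinic N (8 doses, value 47) — 13 doses left.
All 11 doses of Clinic M fit (value 31) — 2 remain.
Only 2 doses remain; take 2/5 of Clinic E for value 12×2/5 = 4.8.
Total value = 82.8.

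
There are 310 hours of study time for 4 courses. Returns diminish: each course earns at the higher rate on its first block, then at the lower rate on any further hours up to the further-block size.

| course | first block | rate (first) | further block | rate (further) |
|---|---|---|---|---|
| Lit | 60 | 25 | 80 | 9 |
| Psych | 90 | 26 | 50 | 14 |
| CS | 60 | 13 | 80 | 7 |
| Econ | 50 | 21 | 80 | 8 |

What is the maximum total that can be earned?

6370

Rank every tier by rate: Psych/tier1 26 > Lit/tier1 25 > Econ/tier1 21 > Psych/tier2 14 > CS/tier1 13 > Lit/tier2 9 > Econ/tier2 8 > CS/tier2 7.
Psych tier1 at 26: fill all 90 ; 220 left.
Lit/tier1 (25): +60 ; 160 left.
Econ/tier1 (21): +50 ; 110 left.
Fill Psych tier2 block (50 at 14) ; 60 left.
Fill CS tier1 block (60 at 13) ; 0 left.
Total = 26×90 + 25×60 + 21×50 + 14×50 + 13×60 = 6370.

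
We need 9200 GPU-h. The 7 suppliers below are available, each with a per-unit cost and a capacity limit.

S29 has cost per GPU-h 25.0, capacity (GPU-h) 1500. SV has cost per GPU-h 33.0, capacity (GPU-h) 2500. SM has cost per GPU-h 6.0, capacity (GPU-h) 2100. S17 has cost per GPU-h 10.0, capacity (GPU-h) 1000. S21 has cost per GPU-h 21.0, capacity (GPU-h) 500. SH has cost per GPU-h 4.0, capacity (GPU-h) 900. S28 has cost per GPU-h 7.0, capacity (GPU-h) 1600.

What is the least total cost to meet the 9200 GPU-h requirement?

Fill from the cheapest supplier first.
Take 900 from SH at 4.0 — need 8300 more.
SM (6.0): use full 2100 — 6200 GPU-h to go.
S28 at 7.0: take all 1600 GPU-h — 4600 still needed.
S17 (10.0): use full 1000 — 3600 GPU-h to go.
S21 at 21.0: take all 500 GPU-h — 3100 still needed.
Take 1500 from S29 at 25.0 — need 1600 more.
SV (33.0): take the remaining 1600 — done.
Cost = 900×4.0 + 2100×6.0 + 1600×7.0 + 1000×10.0 + 500×21.0 + 1500×25.0 + 1600×33.0 = 138200.

138200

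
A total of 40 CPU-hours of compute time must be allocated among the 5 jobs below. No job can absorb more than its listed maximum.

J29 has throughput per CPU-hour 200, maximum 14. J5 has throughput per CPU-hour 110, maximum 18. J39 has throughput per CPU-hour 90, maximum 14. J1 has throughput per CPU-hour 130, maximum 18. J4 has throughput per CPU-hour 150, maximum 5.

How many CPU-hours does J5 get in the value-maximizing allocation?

3

Order the jobs by throughput per CPU-hour: J29 200 > J4 150 > J1 130 > J5 110 > J39 90.
J29: +14 to 14 (cap) ; 26 left.
J4 takes 5 to reach its cap of 5 ; 21 left.
Give J1 18 to hit its cap of 18 ; 3 left.
J5 has room for 18 but only 3 remain, so it gets 3.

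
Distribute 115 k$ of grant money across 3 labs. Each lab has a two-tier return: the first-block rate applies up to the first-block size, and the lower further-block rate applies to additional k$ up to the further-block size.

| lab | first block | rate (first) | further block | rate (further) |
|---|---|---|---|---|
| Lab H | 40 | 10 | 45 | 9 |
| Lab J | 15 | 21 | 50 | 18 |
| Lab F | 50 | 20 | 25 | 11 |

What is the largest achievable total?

Treat each block as its own option and order by rate: Lab J/T1 21 > Lab F/T1 20 > Lab J/T2 18 > Lab F/T2 11 > Lab H/T1 10 > Lab H/T2 9.
Lab J T1 at 21: fill all 15 → 100 left.
Lab F/T1 (20): +50 → 50 left.
Fill Lab J T2 block (50 at 18) → 0 left.
Total = 21×15 + 20×50 + 18×50 = 2215.

2215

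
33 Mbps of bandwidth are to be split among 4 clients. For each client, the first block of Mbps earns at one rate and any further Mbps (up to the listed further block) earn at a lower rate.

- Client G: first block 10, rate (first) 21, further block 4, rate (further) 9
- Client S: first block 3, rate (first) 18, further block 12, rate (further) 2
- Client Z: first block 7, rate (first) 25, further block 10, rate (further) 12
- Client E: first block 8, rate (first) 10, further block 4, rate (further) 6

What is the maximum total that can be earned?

589

Treat each block as its own option and order by rate: Client Z/tier1 25 > Client G/tier1 21 > Client S/tier1 18 > Client Z/tier2 12 > Client E/tier1 10 > Client G/tier2 9 > Client E/tier2 6 > Client S/tier2 2.
Client Z/tier1 (25): +7 → 26 left.
Client G/tier1 (21): +10 → 16 left.
Client S tier1 at 18: fill all 3 → 13 left.
Fill Client Z tier2 block (10 at 12) → 3 left.
3 remain; put them into Client E tier1 at 10.
Total = 25×7 + 21×10 + 18×3 + 12×10 + 10×3 = 589.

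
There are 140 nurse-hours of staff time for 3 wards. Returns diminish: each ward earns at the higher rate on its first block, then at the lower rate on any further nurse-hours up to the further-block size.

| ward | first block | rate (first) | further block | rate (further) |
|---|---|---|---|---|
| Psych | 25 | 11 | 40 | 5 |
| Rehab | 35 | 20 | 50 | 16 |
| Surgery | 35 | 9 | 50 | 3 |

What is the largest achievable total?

2045

Order all 6 blocks by rate: Rehab/tier1 20 > Rehab/tier2 16 > Psych/tier1 11 > Surgery/tier1 9 > Psych/tier2 5 > Surgery/tier2 3.
Rehab tier1 at 20: fill all 35 ; 105 left.
Rehab/tier2 (16): +50 ; 55 left.
Psych/tier1 (11): +25 ; 30 left.
Surgery tier1 at 9: only 30 left, fill 30.
Total = 20×35 + 16×50 + 11×25 + 9×30 = 2045.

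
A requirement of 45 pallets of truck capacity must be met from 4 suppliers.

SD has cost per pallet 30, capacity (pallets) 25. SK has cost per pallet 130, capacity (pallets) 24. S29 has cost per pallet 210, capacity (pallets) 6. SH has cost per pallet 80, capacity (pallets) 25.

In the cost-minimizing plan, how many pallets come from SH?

20

Use suppliers in increasing cost order.
SD (30): use full 25 — 20 pallets to go.
Take 20 from SH at 80 to finish.
SK, S29: unused.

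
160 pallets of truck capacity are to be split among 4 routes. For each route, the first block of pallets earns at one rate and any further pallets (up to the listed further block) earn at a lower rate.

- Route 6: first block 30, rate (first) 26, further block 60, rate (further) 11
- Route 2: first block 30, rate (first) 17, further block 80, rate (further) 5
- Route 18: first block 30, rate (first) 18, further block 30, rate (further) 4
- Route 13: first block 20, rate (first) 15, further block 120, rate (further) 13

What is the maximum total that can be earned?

Treat each block as its own option and order by rate: Route 6/first 26 > Route 18/first 18 > Route 2/first 17 > Route 13/first 15 > Route 13/second 13 > Route 6/second 11 > Route 2/second 5 > Route 18/second 4.
Fill Route 6 first block (30 at 26) → 130 left.
Route 18/first (18): +30 → 100 left.
Route 2/first (17): +30 → 70 left.
Route 13 first at 15: fill all 20 → 50 left.
Route 13/second: +50 of 120 at 13; pool empty.
Total = 26×30 + 18×30 + 17×30 + 15×20 + 13×50 = 2780.

2780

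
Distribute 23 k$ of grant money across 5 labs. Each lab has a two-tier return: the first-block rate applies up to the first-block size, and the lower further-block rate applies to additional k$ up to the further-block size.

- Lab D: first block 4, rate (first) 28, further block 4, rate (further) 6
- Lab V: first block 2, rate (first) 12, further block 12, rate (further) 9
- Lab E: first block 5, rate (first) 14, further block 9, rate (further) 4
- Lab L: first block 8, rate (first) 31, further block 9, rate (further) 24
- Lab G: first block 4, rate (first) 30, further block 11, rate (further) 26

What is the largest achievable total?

Rank every tier by rate: Lab L/T1 31 > Lab G/T1 30 > Lab D/T1 28 > Lab G/T2 26 > Lab L/T2 24 > Lab E/T1 14 > Lab V/T1 12 > Lab V/T2 9 > Lab D/T2 6 > Lab E/T2 4.
Fill Lab L T1 block (8 at 31) ; 15 left.
Lab G T1 at 30: fill all 4 ; 11 left.
Lab D T1 at 28: fill all 4 ; 7 left.
7 remain; put them into Lab G T2 at 26.
Total = 31×8 + 30×4 + 28×4 + 26×7 = 662.

662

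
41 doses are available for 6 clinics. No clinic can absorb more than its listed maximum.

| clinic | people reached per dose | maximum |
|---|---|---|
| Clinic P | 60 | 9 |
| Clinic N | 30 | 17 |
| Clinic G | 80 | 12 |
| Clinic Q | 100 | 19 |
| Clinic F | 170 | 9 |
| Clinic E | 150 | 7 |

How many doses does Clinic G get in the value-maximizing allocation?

Rank by people reached per dose: Clinic F 170 > Clinic E 150 > Clinic Q 100 > Clinic G 80 > Clinic P 60 > Clinic N 30.
Give Clinic F 9 to hit its cap of 9 — 32 left.
Give Clinic E 7 to hit its cap of 7 — 25 left.
Give Clinic Q 19 to hit its cap of 19 — 6 left.
Clinic G has room for 12 but only 6 remain, so it gets 6.

6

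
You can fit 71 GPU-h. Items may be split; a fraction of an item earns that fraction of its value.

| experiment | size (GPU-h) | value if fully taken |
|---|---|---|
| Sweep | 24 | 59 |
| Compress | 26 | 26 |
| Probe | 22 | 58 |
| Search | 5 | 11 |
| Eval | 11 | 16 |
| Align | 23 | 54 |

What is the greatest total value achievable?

175.4

Best value per unit of size first: Probe 58/22≈2.64, Sweep 59/24≈2.46, Align 54/23≈2.35, Search 11/5≈2.2, Eval 16/11≈1.45, Compress 26/26≈1.
Take all of Probe (22 GPU-h, value 58) ; 49 GPU-h left.
All 24 GPU-h of Sweep fit (value 59) ; 25 remain.
Take all of Align (23 GPU-h, value 54) ; 2 GPU-h left.
Only 2 GPU-h remain; take 2/5 of Search for value 11×2/5 = 4.4.
Total value = 175.4.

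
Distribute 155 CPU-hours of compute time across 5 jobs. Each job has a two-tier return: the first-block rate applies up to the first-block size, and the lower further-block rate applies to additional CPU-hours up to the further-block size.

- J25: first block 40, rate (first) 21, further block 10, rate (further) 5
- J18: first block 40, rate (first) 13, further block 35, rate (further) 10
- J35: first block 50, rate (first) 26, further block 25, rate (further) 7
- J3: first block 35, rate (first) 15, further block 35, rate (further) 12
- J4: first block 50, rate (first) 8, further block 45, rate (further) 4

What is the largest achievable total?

Treat each block as its own option and order by rate: J35/tier1 26 > J25/tier1 21 > J3/tier1 15 > J18/tier1 13 > J3/tier2 12 > J18/tier2 10 > J4/tier1 8 > J35/tier2 7 > J25/tier2 5 > J4/tier2 4.
J35 tier1 at 26: fill all 50 → 105 left.
Fill J25 tier1 block (40 at 21) → 65 left.
Fill J3 tier1 block (35 at 15) → 30 left.
30 remain; put them into J18 tier1 at 13.
Total = 26×50 + 21×40 + 15×35 + 13×30 = 3055.

3055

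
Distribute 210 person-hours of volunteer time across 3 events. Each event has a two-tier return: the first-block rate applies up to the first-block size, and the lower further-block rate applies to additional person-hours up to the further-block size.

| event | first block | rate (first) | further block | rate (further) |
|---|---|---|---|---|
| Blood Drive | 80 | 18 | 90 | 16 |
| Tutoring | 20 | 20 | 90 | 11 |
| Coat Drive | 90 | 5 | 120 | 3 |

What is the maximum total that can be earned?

3500

Rank every tier by rate: Tutoring/tier1 20 > Blood Drive/tier1 18 > Blood Drive/tier2 16 > Tutoring/tier2 11 > Coat Drive/tier1 5 > Coat Drive/tier2 3.
Tutoring tier1 at 20: fill all 20 → 190 left.
Blood Drive tier1 at 18: fill all 80 → 110 left.
Blood Drive/tier2 (16): +90 → 20 left.
Tutoring tier2 at 11: only 20 left, fill 20.
Total = 20×20 + 18×80 + 16×90 + 11×20 = 3500.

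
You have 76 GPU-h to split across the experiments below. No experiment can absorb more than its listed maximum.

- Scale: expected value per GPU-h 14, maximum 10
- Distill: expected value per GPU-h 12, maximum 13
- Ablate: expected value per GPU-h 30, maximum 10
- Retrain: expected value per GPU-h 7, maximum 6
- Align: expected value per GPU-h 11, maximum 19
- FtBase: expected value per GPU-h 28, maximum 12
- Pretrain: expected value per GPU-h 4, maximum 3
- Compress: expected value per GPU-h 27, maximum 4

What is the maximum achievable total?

1299

Rank by expected value per GPU-h: Ablate 30 > FtBase 28 > Compress 27 > Scale 14 > Distill 12 > Align 11 > Retrain 7 > Pretrain 4.
Ablate: +10 to 10 (cap) ; 66 left.
Give FtBase 12 to hit its cap of 12 ; 54 left.
Compress: +4 to 4 (cap) ; 50 left.
Scale takes 10 to reach its cap of 10 ; 40 left.
Give Distill 13 to hit its cap of 13 ; 27 left.
Align takes 19 to reach its cap of 19 ; 8 left.
Give Retrain 6 to hit its cap of 6 ; 2 left.
Pretrain: +2 (room for 3) → 2. Pool exhausted.
Total = 14×10 + 12×13 + 30×10 + 7×6 + 11×19 + 28×12 + 4×2 + 27×4 = 1299.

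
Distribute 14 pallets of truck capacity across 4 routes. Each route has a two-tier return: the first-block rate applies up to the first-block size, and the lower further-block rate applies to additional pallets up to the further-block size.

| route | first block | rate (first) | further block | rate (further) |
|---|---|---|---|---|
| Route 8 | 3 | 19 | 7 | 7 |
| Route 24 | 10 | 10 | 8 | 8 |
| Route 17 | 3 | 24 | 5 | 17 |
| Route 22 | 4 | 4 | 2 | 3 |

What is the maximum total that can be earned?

Rank every tier by rate: Route 17/first 24 > Route 8/first 19 > Route 17/second 17 > Route 24/first 10 > Route 24/second 8 > Route 8/second 7 > Route 22/first 4 > Route 22/second 3.
Route 17 first at 24: fill all 3 — 11 left.
Fill Route 8 first block (3 at 19) — 8 left.
Route 17/second (17): +5 — 3 left.
3 remain; put them into Route 24 first at 10.
Total = 24×3 + 19×3 + 17×5 + 10×3 = 244.

244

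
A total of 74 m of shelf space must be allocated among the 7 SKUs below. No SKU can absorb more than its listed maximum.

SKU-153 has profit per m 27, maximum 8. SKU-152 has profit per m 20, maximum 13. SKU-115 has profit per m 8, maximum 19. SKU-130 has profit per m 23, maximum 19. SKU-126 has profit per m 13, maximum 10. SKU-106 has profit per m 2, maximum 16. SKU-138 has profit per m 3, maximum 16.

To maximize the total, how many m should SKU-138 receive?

Order the SKUs by profit per m: SKU-153 27 > SKU-130 23 > SKU-152 20 > SKU-126 13 > SKU-115 8 > SKU-138 3 > SKU-106 2.
Give SKU-153 8 to hit its cap of 8 — 66 left.
Give SKU-130 19 to hit its cap of 19 — 47 left.
SKU-152 takes 13 to reach its cap of 13 — 34 left.
SKU-126: +10 to 10 (cap) — 24 left.
Give SKU-115 19 to hit its cap of 19 — 5 left.
SKU-138 has room for 16 but only 5 remain, so it gets 5.

5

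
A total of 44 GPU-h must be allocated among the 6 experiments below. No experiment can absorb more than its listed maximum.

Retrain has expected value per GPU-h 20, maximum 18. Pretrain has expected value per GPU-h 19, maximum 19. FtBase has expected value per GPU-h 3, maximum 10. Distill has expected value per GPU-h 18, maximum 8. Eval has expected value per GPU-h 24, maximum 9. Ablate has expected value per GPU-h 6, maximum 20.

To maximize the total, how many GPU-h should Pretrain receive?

17

Rank by expected value per GPU-h: Eval 24 > Retrain 20 > Pretrain 19 > Distill 18 > Ablate 6 > FtBase 3.
Eval: +9 to 9 (cap) — 35 left.
Retrain takes 18 to reach its cap of 18 — 17 left.
Pretrain has room for 19 but only 17 remain, so it gets 17.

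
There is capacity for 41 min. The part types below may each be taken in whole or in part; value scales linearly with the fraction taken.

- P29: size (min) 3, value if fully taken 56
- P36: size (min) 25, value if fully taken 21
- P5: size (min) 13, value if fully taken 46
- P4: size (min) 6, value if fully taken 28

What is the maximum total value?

145.96

Best value per unit of size first: P29 56/3≈18.7, P4 28/6≈4.67, P5 46/13≈3.54, P36 21/25≈0.84.
All 3 min of P29 fit (value 56) → 38 remain.
All 6 min of P4 fit (value 28) → 32 remain.
P5: take in full, 13 min for value 46 → 19 left.
Only 19 min remain; take 19/25 of P36 for value 21×19/25 = 15.96.
Total value = 145.96.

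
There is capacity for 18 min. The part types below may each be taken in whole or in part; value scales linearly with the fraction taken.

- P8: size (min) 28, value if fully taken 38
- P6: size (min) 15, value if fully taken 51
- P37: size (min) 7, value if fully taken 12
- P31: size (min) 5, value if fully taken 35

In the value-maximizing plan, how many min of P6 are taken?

13

Rank by value-to-size ratio: P31 35/5≈7, P6 51/15≈3.4, P37 12/7≈1.71, P8 38/28≈1.36.
All 5 min of P31 fit (value 35) ; 13 remain.
13 min left: a 13/15 share of P6 gives 51×13/15 = 44.2.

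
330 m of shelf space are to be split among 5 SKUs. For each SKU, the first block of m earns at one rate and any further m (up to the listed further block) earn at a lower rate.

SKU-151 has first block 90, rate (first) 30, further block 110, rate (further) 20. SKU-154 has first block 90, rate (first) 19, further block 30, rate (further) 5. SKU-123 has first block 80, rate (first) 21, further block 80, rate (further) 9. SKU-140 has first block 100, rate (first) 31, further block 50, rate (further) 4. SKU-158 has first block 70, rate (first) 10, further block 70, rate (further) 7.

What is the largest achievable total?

Rank every tier by rate: SKU-140/first 31 > SKU-151/first 30 > SKU-123/first 21 > SKU-151/second 20 > SKU-154/first 19 > SKU-158/first 10 > SKU-123/second 9 > SKU-158/second 7 > SKU-154/second 5 > SKU-140/second 4.
SKU-140/first (31): +100 ; 230 left.
Fill SKU-151 first block (90 at 30) ; 140 left.
SKU-123/first (21): +80 ; 60 left.
SKU-151/second: +60 of 110 at 20; pool empty.
Total = 31×100 + 30×90 + 21×80 + 20×60 = 8680.

8680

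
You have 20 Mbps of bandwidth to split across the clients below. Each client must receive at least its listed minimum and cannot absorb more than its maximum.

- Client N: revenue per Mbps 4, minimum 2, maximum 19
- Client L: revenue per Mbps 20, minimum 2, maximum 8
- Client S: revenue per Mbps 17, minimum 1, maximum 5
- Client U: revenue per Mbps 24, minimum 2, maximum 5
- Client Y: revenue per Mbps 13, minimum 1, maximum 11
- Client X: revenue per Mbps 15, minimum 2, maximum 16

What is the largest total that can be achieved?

Meeting every minimum uses 2+2+1+2+1+2 = 10 Mbps, leaving 10.
Highest revenue per Mbps first: Client U 24 > Client L 20 > Client S 17 > Client X 15 > Client Y 13 > Client N 4.
Client U takes 3 more to reach its cap of 5 — 7 left.
Client L: +6 to 8 (cap) — 1 left.
Only 1 left; Client S takes them to reach 2.
Total = 4×2 + 20×8 + 17×2 + 24×5 + 13×1 + 15×2 = 365.

365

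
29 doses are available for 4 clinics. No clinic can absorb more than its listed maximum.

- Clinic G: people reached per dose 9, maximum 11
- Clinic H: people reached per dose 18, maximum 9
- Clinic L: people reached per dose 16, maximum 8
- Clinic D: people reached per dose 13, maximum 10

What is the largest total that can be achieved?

438

Rank by people reached per dose: Clinic H 18 > Clinic L 16 > Clinic D 13 > Clinic G 9.
Clinic H takes 9 to reach its cap of 9 → 20 left.
Clinic L: +8 to 8 (cap) → 12 left.
Give Clinic D 10 to hit its cap of 10 → 2 left.
Only 2 left; Clinic G takes them to reach 2.
Total = 9×2 + 18×9 + 16×8 + 13×10 = 438.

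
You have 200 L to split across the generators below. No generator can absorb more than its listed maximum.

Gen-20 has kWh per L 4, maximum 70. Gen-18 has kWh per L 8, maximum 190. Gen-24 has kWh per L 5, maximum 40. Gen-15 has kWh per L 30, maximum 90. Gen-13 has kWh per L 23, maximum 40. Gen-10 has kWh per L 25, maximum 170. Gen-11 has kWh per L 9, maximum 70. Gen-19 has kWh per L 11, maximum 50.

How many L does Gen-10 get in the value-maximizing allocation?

110

Order the generators by kWh per L: Gen-15 30 > Gen-10 25 > Gen-13 23 > Gen-19 11 > Gen-11 9 > Gen-18 8 > Gen-24 5 > Gen-20 4.
Gen-15: +90 to 90 (cap) ; 110 left.
Only 110 left; Gen-10 takes them to reach 110.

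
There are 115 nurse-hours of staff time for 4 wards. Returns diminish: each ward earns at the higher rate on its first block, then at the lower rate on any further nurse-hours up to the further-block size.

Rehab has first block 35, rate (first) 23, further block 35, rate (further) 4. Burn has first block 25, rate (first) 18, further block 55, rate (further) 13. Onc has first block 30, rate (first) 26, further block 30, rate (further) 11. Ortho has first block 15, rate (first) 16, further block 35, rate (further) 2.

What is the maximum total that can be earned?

Treat each block as its own option and order by rate: Onc/tier1 26 > Rehab/tier1 23 > Burn/tier1 18 > Ortho/tier1 16 > Burn/tier2 13 > Onc/tier2 11 > Rehab/tier2 4 > Ortho/tier2 2.
Onc/tier1 (26): +30 → 85 left.
Rehab/tier1 (23): +35 → 50 left.
Burn/tier1 (18): +25 → 25 left.
Ortho/tier1 (16): +15 → 10 left.
Burn tier2 at 13: only 10 left, fill 10.
Total = 26×30 + 23×35 + 18×25 + 16×15 + 13×10 = 2405.

2405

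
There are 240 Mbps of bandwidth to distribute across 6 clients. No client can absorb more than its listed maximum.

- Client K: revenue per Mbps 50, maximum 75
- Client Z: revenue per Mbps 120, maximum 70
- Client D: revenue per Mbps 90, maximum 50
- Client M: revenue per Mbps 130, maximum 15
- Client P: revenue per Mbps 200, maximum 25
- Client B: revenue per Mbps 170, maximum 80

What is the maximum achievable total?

33450

Highest revenue per Mbps first: Client P 200 > Client B 170 > Client M 130 > Client Z 120 > Client D 90 > Client K 50.
Give Client P 25 to hit its cap of 25 ; 215 left.
Client B: +80 to 80 (cap) ; 135 left.
Client M: +15 to 15 (cap) ; 120 left.
Client Z: +70 to 70 (cap) ; 50 left.
Client D takes 50 to reach its cap of 50 ; 0 left.
Total = 120×70 + 90×50 + 130×15 + 200×25 + 170×80 = 33450.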